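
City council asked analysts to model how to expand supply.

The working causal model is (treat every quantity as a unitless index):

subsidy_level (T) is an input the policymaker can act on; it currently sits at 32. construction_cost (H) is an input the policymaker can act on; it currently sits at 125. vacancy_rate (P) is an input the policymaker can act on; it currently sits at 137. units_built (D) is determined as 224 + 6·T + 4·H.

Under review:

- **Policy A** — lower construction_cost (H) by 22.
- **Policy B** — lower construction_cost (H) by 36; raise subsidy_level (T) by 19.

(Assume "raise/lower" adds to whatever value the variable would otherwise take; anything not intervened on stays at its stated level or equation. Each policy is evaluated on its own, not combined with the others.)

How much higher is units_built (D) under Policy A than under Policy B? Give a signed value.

Policy A (H − 22):
  T = 32
  H = 125 − 22 = 103
  D = 224 + 6·32 + 4·103 = 828
Policy B (H − 36, T + 19):
  T = 32 + 19 = 51
  H = 125 − 36 = 89
  D = 224 + 6·51 + 4·89 = 886
D: 828 − 886 = -58

-58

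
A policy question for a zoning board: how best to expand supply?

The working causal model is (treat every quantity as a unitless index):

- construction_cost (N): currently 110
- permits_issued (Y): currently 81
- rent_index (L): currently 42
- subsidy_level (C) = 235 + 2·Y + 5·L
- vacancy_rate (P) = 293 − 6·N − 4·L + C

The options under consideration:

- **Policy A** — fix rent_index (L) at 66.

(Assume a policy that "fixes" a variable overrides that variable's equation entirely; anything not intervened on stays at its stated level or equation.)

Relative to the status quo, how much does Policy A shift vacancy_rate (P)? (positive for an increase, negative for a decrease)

24

Baseline:
  N = 110
  Y = 81
  L = 42
  C = 235 + 2·81 + 5·42 = 607
  P = 293 − 6·110 − 4·42 + 607 = 72
Policy A (L := 66):
  N = 110
  Y = 81
  L = 66
  C = 235 + 2·81 + 5·66 = 727
  P = 293 − 6·110 − 4·66 + 727 = 96
Change in P: 96 − 72 = 24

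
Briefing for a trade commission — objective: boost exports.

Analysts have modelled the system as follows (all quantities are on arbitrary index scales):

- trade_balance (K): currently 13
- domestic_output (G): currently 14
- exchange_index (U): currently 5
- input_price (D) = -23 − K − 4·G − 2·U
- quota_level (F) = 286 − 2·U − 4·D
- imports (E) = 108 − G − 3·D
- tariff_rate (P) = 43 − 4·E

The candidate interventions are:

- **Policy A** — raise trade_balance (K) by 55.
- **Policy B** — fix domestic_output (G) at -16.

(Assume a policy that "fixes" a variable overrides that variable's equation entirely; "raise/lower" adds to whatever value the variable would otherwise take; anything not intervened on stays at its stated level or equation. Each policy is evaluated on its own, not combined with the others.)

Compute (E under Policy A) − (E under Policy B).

495

Policy A (K + 55):
  K = 13 + 55 = 68
  G = 14
  U = 5
  D = -23 − 68 − 4·14 − 2·5 = -157
  E = 108 − 14 − 3·(-157) = 565
Policy B (G := -16):
  K = 13
  G = -16
  U = 5
  D = -23 − 13 − 4·(-16) − 2·5 = 18
  E = 108 − (-16) − 3·18 = 70
E: 565 − 70 = 495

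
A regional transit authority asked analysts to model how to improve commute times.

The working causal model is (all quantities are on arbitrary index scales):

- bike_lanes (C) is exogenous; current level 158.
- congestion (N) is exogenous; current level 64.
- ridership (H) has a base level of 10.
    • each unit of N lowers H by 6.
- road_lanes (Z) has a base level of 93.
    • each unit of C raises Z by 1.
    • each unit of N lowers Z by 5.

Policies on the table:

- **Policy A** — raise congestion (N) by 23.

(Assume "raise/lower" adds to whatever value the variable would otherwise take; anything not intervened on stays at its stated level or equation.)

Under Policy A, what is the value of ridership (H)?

Policy A (N + 23):
  N = 64 + 23 = 87
  H = 10 − 6·87 = -512

-512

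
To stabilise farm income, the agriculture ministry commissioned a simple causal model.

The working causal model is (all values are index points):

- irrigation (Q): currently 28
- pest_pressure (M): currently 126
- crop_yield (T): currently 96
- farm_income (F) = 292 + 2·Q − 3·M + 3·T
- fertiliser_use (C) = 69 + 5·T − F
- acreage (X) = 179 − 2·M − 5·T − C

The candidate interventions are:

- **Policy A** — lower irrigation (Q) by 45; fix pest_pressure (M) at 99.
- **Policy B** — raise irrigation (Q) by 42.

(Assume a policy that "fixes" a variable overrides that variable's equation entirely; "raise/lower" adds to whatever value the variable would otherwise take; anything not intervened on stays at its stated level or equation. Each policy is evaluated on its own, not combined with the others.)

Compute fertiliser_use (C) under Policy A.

300

Policy A (Q − 45, M := 99):
  Q = 28 − 45 = -17
  M = 99
  T = 96
  F = 292 + 2·(-17) − 3·99 + 3·96 = 249
  C = 69 + 5·96 − 249 = 300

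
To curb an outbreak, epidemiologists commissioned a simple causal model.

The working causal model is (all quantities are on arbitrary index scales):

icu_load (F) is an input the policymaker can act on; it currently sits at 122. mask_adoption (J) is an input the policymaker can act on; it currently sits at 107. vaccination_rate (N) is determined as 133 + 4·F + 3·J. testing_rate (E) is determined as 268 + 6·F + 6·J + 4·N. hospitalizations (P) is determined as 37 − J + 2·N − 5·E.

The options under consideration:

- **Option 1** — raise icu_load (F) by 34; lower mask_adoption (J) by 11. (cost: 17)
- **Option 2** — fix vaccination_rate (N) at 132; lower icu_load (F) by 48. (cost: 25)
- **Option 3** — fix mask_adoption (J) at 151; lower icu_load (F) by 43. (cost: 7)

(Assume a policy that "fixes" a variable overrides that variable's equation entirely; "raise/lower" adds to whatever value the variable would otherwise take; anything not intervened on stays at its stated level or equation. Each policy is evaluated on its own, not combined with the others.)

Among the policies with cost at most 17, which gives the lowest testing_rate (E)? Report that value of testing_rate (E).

Option 1 (F + 34, J − 11):
  F = 122 + 34 = 156
  J = 107 − 11 = 96
  N = 133 + 4·156 + 3·96 = 1045
  E = 268 + 6·156 + 6·96 + 4·1045 = 5960
Option 3 (J := 151, F − 43):
  F = 122 − 43 = 79
  J = 151
  N = 133 + 4·79 + 3·151 = 902
  E = 268 + 6·79 + 6·151 + 4·902 = 5256
Comparing — Option 1: E=5960, Option 3: E=5256. Lowest is 5256 (Option 3).

5256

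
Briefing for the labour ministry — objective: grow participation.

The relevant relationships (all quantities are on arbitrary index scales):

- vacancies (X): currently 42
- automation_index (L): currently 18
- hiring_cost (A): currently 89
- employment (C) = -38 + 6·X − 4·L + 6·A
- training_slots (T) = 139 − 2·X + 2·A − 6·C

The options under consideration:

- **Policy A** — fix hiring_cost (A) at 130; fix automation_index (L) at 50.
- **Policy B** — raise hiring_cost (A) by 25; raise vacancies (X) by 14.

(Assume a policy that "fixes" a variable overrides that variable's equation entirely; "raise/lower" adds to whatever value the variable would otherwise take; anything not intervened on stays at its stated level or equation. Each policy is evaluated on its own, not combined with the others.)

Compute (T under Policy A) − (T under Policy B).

Policy A (A := 130, L := 50):
  X = 42
  L = 50
  A = 130
  C = -38 + 6·42 − 4·50 + 6·130 = 794
  T = 139 − 2·42 + 2·130 − 6·794 = -4449
Policy B (A + 25, X + 14):
  X = 42 + 14 = 56
  L = 18
  A = 89 + 25 = 114
  C = -38 + 6·56 − 4·18 + 6·114 = 910
  T = 139 − 2·56 + 2·114 − 6·910 = -5205
T: -4449 − (-5205) = 756

756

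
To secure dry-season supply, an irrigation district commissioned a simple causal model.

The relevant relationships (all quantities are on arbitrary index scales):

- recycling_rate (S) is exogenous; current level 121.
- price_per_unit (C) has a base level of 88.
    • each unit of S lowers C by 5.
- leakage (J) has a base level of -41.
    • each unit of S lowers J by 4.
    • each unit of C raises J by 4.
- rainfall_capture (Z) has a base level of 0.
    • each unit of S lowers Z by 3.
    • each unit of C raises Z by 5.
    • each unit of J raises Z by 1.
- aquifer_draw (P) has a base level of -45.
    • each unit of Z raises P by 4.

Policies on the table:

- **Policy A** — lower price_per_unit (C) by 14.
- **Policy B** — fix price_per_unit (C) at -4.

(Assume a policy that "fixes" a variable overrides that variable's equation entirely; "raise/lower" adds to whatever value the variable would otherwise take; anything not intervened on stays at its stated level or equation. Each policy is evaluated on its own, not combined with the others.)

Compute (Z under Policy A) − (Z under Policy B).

-4743

Policy A (C − 14):
  S = 121
  C = 88 − 5·121 (−14 from intervention) = -531
  J = -41 − 4·121 + 4·(-531) = -2649
  Z = 0 − 3·121 + 5·(-531) + (-2649) = -5667
Policy B (C := -4):
  S = 121
  C = -4
  J = -41 − 4·121 + 4·(-4) = -541
  Z = 0 − 3·121 + 5·(-4) + (-541) = -924
Z: -5667 − (-924) = -4743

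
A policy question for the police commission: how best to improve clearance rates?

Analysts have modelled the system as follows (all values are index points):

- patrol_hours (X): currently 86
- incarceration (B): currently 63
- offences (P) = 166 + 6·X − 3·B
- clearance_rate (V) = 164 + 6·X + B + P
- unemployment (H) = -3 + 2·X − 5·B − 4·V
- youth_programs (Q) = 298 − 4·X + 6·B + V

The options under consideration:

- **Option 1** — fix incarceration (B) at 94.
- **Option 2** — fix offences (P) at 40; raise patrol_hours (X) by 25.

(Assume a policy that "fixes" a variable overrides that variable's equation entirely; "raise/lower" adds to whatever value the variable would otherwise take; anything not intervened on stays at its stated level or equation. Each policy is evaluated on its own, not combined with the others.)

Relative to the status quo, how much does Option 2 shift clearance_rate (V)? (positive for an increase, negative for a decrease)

Baseline:
  X = 86
  B = 63
  P = 166 + 6·86 − 3·63 = 493
  V = 164 + 6·86 + 63 + 493 = 1236
Option 2 (P := 40, X + 25):
  X = 86 + 25 = 111
  B = 63
  P = 40
  V = 164 + 6·111 + 63 + 40 = 933
Change in V: 933 − 1236 = -303

-303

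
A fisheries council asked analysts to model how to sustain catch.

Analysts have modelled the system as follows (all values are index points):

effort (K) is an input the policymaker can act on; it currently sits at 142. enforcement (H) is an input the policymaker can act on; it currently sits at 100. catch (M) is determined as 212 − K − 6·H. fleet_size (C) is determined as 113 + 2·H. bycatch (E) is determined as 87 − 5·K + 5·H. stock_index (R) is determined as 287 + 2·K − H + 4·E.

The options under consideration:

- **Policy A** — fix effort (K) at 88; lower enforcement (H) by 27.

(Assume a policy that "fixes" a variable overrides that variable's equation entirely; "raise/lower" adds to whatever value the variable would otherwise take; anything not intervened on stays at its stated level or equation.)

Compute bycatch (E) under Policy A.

Policy A (K := 88, H − 27):
  K = 88
  H = 100 − 27 = 73
  E = 87 − 5·88 + 5·73 = 12

12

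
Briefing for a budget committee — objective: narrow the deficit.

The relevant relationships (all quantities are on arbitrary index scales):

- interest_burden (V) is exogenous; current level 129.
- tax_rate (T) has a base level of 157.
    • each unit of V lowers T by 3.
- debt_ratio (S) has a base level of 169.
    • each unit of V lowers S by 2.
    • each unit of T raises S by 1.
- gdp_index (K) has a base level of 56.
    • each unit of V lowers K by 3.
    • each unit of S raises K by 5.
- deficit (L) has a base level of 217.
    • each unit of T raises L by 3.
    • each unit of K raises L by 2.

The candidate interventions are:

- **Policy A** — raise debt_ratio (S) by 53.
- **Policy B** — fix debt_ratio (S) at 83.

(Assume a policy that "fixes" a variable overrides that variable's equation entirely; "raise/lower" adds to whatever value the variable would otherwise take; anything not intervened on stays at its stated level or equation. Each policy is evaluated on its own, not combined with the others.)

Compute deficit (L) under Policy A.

Policy A (S + 53):
  V = 129
  T = 157 − 3·129 = -230
  S = 169 − 2·129 + (-230) (+53 from intervention) = -266
  K = 56 − 3·129 + 5·(-266) = -1661
  L = 217 + 3·(-230) + 2·(-1661) = -3795

-3795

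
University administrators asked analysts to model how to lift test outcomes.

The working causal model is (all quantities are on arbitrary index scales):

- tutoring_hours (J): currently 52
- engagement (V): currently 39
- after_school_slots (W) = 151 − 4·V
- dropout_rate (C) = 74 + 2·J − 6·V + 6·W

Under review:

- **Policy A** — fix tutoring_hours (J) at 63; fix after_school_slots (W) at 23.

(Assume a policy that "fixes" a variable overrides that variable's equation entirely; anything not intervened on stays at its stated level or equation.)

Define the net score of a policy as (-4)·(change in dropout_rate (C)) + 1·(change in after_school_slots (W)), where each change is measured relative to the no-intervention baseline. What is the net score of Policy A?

Baseline:
  J = 52
  V = 39
  W = 151 − 4·39 = -5
  C = 74 + 2·52 − 6·39 + 6·(-5) = -86
Policy A (J := 63, W := 23):
  J = 63
  V = 39
  W = 23
  C = 74 + 2·63 − 6·39 + 6·23 = 104
ΔC = 104 − (-86) = 190; ΔW = 23 − (-5) = 28
Score = (-4)·190 + 1·28 = -732

-732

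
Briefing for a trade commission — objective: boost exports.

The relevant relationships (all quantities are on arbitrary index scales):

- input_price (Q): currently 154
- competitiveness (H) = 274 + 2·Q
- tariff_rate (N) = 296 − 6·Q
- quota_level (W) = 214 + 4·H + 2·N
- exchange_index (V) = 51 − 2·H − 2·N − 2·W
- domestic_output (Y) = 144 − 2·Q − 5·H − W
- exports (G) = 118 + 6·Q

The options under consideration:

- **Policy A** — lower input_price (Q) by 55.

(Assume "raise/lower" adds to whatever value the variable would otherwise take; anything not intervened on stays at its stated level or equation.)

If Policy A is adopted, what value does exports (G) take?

Policy A (Q − 55):
  Q = 154 − 55 = 99
  G = 118 + 6·99 = 712

712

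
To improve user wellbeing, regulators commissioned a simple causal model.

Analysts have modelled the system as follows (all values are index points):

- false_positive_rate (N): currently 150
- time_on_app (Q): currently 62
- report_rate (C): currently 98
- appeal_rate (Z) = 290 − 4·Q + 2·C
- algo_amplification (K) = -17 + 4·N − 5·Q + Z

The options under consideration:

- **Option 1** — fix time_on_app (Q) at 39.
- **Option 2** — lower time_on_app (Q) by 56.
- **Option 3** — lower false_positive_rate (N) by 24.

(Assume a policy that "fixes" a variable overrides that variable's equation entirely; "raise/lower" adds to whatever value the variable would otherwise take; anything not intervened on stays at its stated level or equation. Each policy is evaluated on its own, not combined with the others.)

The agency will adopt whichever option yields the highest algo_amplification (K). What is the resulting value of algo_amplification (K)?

1015

Option 1 (Q := 39):
  N = 150
  Q = 39
  C = 98
  Z = 290 − 4·39 + 2·98 = 330
  K = -17 + 4·150 − 5·39 + 330 = 718
Option 2 (Q − 56):
  N = 150
  Q = 62 − 56 = 6
  C = 98
  Z = 290 − 4·6 + 2·98 = 462
  K = -17 + 4·150 − 5·6 + 462 = 1015
Option 3 (N − 24):
  N = 150 − 24 = 126
  Q = 62
  C = 98
  Z = 290 − 4·62 + 2·98 = 238
  K = -17 + 4·126 − 5·62 + 238 = 415
Comparing — Option 1: K=718, Option 2: K=1015, Option 3: K=415. Highest is 1015 (Option 2).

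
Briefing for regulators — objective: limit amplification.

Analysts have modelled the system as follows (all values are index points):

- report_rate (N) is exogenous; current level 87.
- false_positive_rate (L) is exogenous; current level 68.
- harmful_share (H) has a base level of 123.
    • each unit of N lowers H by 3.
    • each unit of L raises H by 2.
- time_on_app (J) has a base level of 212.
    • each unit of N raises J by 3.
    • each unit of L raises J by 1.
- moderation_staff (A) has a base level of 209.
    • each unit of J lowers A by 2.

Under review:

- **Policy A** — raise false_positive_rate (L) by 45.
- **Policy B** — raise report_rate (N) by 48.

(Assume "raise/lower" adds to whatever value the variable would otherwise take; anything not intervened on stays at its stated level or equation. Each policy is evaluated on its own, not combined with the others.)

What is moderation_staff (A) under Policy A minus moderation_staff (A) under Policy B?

198

Policy A (L + 45):
  N = 87
  L = 68 + 45 = 113
  J = 212 + 3·87 + 113 = 586
  A = 209 − 2·586 = -963
Policy B (N + 48):
  N = 87 + 48 = 135
  L = 68
  J = 212 + 3·135 + 68 = 685
  A = 209 − 2·685 = -1161
A: -963 − (-1161) = 198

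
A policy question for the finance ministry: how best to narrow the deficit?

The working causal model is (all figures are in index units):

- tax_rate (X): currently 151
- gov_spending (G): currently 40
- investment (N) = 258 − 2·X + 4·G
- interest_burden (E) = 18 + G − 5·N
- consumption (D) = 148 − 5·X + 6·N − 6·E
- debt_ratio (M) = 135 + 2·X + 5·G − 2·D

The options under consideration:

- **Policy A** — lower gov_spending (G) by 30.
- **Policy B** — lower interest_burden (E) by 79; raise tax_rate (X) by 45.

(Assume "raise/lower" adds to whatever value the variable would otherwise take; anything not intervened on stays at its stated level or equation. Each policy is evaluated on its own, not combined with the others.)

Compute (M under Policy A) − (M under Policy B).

2058

Policy A (G − 30):
  X = 151
  G = 40 − 30 = 10
  N = 258 − 2·151 + 4·10 = -4
  E = 18 + 10 − 5·(-4) = 48
  D = 148 − 5·151 + 6·(-4) − 6·48 = -919
  M = 135 + 2·151 + 5·10 − 2·(-919) = 2325
Policy B (E − 79, X + 45):
  X = 151 + 45 = 196
  G = 40
  N = 258 − 2·196 + 4·40 = 26
  E = 18 + 40 − 5·26 (−79 from intervention) = -151
  D = 148 − 5·196 + 6·26 − 6·(-151) = 230
  M = 135 + 2·196 + 5·40 − 2·230 = 267
M: 2325 − 267 = 2058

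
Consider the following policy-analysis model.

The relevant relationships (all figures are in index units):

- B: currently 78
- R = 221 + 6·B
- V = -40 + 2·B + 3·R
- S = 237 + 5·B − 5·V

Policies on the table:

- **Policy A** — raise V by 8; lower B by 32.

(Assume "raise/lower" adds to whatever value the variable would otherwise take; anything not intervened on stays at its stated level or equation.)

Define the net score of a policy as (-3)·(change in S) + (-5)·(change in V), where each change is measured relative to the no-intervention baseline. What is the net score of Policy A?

-5840

Baseline:
  B = 78
  R = 221 + 6·78 = 689
  V = -40 + 2·78 + 3·689 = 2183
  S = 237 + 5·78 − 5·2183 = -10288
Policy A (V + 8, B − 32):
  B = 78 − 32 = 46
  R = 221 + 6·46 = 497
  V = -40 + 2·46 + 3·497 (+8 from intervention) = 1551
  S = 237 + 5·46 − 5·1551 = -7288
ΔS = -7288 − (-10288) = 3000; ΔV = 1551 − 2183 = -632
Score = (-3)·3000 + (-5)·(-632) = -5840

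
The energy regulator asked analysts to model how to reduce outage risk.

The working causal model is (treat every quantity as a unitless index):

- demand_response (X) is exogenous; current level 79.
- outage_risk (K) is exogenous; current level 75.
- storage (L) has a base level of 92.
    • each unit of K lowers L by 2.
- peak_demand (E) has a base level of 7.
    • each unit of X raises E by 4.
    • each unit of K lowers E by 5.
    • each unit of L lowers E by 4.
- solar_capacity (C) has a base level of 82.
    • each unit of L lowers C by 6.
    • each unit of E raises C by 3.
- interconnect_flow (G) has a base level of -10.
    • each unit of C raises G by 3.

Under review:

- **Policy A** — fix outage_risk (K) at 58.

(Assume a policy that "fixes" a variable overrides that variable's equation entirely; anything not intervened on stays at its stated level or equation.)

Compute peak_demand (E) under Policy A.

129

Policy A (K := 58):
  X = 79
  K = 58
  L = 92 − 2·58 = -24
  E = 7 + 4·79 − 5·58 − 4·(-24) = 129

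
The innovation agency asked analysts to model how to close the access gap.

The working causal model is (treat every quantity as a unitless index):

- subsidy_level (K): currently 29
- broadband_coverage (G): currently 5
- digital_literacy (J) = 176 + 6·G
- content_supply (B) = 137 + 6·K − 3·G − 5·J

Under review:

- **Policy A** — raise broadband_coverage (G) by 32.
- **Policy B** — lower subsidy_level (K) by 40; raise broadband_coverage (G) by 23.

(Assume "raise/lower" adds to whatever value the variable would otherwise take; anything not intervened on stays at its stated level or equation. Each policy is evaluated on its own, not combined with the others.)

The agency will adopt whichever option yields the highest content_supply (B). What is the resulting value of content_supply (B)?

Policy A (G + 32):
  K = 29
  G = 5 + 32 = 37
  J = 176 + 6·37 = 398
  B = 137 + 6·29 − 3·37 − 5·398 = -1790
Policy B (K − 40, G + 23):
  K = 29 − 40 = -11
  G = 5 + 23 = 28
  J = 176 + 6·28 = 344
  B = 137 + 6·(-11) − 3·28 − 5·344 = -1733
Comparing — Policy A: B=-1790, Policy B: B=-1733. Highest is -1733 (Policy B).

-1733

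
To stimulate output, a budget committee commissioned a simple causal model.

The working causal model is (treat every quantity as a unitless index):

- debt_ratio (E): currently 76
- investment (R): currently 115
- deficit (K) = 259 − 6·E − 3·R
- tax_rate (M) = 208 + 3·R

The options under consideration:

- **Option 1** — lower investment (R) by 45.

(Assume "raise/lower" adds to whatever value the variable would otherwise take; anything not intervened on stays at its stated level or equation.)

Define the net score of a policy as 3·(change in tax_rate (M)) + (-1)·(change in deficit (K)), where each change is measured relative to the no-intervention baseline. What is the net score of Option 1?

Baseline:
  E = 76
  R = 115
  K = 259 − 6·76 − 3·115 = -542
  M = 208 + 3·115 = 553
Option 1 (R − 45):
  E = 76
  R = 115 − 45 = 70
  K = 259 − 6·76 − 3·70 = -407
  M = 208 + 3·70 = 418
ΔM = 418 − 553 = -135; ΔK = -407 − (-542) = 135
Score = 3·(-135) + (-1)·135 = -540

-540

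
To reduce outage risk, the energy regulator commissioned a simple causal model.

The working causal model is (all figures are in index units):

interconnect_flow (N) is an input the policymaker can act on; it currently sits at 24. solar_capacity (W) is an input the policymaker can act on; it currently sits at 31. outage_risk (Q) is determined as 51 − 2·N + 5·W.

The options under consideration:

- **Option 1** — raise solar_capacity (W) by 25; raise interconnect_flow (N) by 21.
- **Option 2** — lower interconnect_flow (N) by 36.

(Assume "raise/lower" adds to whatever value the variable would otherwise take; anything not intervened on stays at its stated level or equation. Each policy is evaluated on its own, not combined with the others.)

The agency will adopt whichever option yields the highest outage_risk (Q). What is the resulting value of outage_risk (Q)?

241

Option 1 (W + 25, N + 21):
  N = 24 + 21 = 45
  W = 31 + 25 = 56
  Q = 51 − 2·45 + 5·56 = 241
Option 2 (N − 36):
  N = 24 − 36 = -12
  W = 31
  Q = 51 − 2·(-12) + 5·31 = 230
Comparing — Option 1: Q=241, Option 2: Q=230. Highest is 241 (Option 1).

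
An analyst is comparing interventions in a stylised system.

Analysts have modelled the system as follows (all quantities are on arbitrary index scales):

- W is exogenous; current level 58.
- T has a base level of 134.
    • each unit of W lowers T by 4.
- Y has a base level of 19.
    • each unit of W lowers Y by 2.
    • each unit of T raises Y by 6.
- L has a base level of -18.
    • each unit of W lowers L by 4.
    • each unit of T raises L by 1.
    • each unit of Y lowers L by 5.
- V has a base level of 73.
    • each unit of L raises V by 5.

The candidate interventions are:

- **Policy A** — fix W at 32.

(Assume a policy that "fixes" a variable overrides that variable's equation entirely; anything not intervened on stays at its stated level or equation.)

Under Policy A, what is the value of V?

-402

Policy A (W := 32):
  W = 32
  T = 134 − 4·32 = 6
  Y = 19 − 2·32 + 6·6 = -9
  L = -18 − 4·32 + 6 − 5·(-9) = -95
  V = 73 + 5·(-95) = -402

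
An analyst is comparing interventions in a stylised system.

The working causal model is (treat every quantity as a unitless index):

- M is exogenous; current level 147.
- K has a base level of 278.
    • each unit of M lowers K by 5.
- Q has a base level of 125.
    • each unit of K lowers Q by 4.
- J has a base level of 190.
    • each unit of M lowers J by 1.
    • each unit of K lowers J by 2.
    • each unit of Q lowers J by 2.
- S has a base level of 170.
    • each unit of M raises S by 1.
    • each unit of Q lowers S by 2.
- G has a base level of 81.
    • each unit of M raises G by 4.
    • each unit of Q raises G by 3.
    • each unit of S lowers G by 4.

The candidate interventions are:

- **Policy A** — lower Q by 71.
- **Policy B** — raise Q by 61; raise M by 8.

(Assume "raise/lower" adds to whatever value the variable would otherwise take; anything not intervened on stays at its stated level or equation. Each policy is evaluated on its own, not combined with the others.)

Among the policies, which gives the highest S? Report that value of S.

Policy A (Q − 71):
  M = 147
  K = 278 − 5·147 = -457
  Q = 125 − 4·(-457) (−71 from intervention) = 1882
  S = 170 + 147 − 2·1882 = -3447
Policy B (Q + 61, M + 8):
  M = 147 + 8 = 155
  K = 278 − 5·155 = -497
  Q = 125 − 4·(-497) (+61 from intervention) = 2174
  S = 170 + 155 − 2·2174 = -4023
Comparing — Policy A: S=-3447, Policy B: S=-4023. Highest is -3447 (Policy A).

-3447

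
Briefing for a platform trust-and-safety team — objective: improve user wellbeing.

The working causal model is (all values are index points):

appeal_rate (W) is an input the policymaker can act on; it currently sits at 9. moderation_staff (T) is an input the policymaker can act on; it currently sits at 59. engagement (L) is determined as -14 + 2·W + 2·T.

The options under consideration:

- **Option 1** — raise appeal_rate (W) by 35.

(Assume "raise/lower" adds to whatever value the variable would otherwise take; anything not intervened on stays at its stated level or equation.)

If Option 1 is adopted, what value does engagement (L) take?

Option 1 (W + 35):
  W = 9 + 35 = 44
  T = 59
  L = -14 + 2·44 + 2·59 = 192

192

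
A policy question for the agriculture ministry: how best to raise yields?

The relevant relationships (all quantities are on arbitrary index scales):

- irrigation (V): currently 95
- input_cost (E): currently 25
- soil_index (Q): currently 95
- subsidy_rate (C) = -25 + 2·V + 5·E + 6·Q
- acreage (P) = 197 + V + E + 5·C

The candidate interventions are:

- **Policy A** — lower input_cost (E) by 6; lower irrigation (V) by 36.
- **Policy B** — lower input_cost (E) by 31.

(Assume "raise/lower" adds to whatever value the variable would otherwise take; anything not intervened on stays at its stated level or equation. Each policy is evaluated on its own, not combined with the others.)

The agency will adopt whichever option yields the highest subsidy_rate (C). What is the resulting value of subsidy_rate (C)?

758

Policy A (E − 6, V − 36):
  V = 95 − 36 = 59
  E = 25 − 6 = 19
  Q = 95
  C = -25 + 2·59 + 5·19 + 6·95 = 758
Policy B (E − 31):
  V = 95
  E = 25 − 31 = -6
  Q = 95
  C = -25 + 2·95 + 5·(-6) + 6·95 = 705
Comparing — Policy A: C=758, Policy B: C=705. Highest is 758 (Policy A).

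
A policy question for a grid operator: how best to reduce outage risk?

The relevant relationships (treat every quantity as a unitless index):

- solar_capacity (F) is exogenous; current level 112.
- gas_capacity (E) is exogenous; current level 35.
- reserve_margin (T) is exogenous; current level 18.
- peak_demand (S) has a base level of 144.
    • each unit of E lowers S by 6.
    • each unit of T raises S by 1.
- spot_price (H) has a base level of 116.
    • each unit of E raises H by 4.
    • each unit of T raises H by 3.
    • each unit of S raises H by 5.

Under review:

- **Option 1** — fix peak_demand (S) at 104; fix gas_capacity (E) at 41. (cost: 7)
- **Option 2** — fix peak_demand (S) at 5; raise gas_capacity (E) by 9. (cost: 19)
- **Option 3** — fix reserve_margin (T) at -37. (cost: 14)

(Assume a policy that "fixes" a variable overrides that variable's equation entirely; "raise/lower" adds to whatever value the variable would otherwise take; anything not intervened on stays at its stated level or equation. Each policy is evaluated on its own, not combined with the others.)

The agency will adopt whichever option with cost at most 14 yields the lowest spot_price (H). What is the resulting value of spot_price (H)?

-370

Option 1 (S := 104, E := 41):
  E = 41
  T = 18
  S = 104
  H = 116 + 4·41 + 3·18 + 5·104 = 854
Option 3 (T := -37):
  E = 35
  T = -37
  S = 144 − 6·35 + (-37) = -103
  H = 116 + 4·35 + 3·(-37) + 5·(-103) = -370
Comparing — Option 1: H=854, Option 3: H=-370. Lowest is -370 (Option 3).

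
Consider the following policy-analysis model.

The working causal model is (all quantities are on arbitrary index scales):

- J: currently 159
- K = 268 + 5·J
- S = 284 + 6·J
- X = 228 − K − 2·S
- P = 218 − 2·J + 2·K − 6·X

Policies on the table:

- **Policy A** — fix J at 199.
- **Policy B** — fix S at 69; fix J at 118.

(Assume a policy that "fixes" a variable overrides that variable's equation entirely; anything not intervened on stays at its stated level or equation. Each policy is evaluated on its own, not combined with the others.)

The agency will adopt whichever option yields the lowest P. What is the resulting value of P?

6306

Policy A (J := 199):
  J = 199
  K = 268 + 5·199 = 1263
  S = 284 + 6·199 = 1478
  X = 228 − 1263 − 2·1478 = -3991
  P = 218 − 2·199 + 2·1263 − 6·(-3991) = 26292
Policy B (S := 69, J := 118):
  J = 118
  K = 268 + 5·118 = 858
  S = 69
  X = 228 − 858 − 2·69 = -768
  P = 218 − 2·118 + 2·858 − 6·(-768) = 6306
Comparing — Policy A: P=26292, Policy B: P=6306. Lowest is 6306 (Policy B).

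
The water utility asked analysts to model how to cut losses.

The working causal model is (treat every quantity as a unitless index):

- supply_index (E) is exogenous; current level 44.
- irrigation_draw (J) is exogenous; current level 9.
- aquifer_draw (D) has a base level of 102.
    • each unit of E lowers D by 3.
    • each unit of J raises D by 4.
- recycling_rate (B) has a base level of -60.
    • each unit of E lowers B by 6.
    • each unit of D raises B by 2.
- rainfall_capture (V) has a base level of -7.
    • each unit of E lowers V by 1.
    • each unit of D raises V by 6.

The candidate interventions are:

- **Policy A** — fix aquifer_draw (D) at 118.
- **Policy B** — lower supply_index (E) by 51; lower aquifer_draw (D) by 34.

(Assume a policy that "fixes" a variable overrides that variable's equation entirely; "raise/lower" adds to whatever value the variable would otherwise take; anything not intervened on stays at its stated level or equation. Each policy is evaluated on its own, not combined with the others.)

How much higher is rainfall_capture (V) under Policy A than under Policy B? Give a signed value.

-93

Policy A (D := 118):
  E = 44
  J = 9
  D = 118
  V = -7 − 44 + 6·118 = 657
Policy B (E − 51, D − 34):
  E = 44 − 51 = -7
  J = 9
  D = 102 − 3·(-7) + 4·9 (−34 from intervention) = 125
  V = -7 − (-7) + 6·125 = 750
V: 657 − 750 = -93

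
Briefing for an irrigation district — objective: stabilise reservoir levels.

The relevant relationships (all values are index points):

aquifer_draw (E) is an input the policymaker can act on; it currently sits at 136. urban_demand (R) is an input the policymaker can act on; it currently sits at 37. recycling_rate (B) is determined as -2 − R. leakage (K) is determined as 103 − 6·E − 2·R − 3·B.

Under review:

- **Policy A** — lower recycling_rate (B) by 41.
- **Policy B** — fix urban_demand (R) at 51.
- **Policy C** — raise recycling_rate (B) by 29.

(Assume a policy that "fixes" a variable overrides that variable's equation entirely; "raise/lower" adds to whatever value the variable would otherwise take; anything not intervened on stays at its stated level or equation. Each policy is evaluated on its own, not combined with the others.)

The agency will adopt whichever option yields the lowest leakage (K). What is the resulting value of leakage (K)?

Policy A (B − 41):
  E = 136
  R = 37
  B = -2 − 37 (−41 from intervention) = -80
  K = 103 − 6·136 − 2·37 − 3·(-80) = -547
Policy B (R := 51):
  E = 136
  R = 51
  B = -2 − 51 = -53
  K = 103 − 6·136 − 2·51 − 3·(-53) = -656
Policy C (B + 29):
  E = 136
  R = 37
  B = -2 − 37 (+29 from intervention) = -10
  K = 103 − 6·136 − 2·37 − 3·(-10) = -757
Comparing — Policy A: K=-547, Policy B: K=-656, Policy C: K=-757. Lowest is -757 (Policy C).

-757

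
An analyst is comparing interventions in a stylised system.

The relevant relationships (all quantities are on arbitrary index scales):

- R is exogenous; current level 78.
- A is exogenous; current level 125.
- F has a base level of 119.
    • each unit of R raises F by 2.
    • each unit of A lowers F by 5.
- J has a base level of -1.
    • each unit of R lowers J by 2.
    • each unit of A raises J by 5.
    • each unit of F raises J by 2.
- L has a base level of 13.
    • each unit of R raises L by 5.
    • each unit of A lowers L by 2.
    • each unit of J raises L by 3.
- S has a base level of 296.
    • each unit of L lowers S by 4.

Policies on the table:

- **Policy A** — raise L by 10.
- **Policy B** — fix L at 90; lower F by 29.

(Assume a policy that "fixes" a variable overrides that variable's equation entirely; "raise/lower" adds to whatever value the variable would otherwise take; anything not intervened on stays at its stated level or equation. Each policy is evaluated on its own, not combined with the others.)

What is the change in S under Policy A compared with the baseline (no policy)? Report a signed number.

-40

Baseline:
  R = 78
  A = 125
  F = 119 + 2·78 − 5·125 = -350
  J = -1 − 2·78 + 5·125 + 2·(-350) = -232
  L = 13 + 5·78 − 2·125 + 3·(-232) = -543
  S = 296 − 4·(-543) = 2468
Policy A (L + 10):
  R = 78
  A = 125
  F = 119 + 2·78 − 5·125 = -350
  J = -1 − 2·78 + 5·125 + 2·(-350) = -232
  L = 13 + 5·78 − 2·125 + 3·(-232) (+10 from intervention) = -533
  S = 296 − 4·(-533) = 2428
Change in S: 2428 − 2468 = -40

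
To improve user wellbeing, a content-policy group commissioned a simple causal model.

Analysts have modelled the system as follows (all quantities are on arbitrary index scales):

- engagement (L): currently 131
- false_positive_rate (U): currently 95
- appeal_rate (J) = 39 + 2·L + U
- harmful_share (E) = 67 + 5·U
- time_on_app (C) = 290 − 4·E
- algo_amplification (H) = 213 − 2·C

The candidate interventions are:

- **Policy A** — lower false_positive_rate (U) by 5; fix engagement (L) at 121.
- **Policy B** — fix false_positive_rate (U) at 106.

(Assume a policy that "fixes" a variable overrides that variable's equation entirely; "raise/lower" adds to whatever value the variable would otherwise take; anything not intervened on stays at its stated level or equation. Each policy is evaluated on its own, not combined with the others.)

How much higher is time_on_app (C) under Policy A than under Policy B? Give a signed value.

Policy A (U − 5, L := 121):
  U = 95 − 5 = 90
  E = 67 + 5·90 = 517
  C = 290 − 4·517 = -1778
Policy B (U := 106):
  U = 106
  E = 67 + 5·106 = 597
  C = 290 − 4·597 = -2098
C: -1778 − (-2098) = 320

320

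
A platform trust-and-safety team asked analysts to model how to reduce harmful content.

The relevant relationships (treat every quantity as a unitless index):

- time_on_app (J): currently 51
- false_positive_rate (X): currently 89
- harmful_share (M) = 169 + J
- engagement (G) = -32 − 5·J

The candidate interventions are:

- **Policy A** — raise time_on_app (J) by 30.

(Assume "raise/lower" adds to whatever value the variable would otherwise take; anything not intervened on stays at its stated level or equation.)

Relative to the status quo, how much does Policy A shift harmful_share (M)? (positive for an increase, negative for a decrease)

Baseline:
  J = 51
  M = 169 + 51 = 220
Policy A (J + 30):
  J = 51 + 30 = 81
  M = 169 + 81 = 250
Change in M: 250 − 220 = 30

30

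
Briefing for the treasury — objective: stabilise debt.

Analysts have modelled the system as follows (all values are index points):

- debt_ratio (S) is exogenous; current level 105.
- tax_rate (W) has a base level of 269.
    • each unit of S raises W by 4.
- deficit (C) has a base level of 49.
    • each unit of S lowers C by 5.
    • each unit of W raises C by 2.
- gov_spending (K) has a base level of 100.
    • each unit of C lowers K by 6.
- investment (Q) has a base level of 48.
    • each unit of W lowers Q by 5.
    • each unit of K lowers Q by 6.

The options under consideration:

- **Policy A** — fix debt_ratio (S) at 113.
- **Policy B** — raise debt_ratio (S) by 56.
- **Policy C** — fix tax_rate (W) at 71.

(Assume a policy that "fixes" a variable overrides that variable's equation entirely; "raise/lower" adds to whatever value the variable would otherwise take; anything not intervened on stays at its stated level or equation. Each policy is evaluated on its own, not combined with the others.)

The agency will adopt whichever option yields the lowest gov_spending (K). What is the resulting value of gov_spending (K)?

-6320

Policy A (S := 113):
  S = 113
  W = 269 + 4·113 = 721
  C = 49 − 5·113 + 2·721 = 926
  K = 100 − 6·926 = -5456
Policy B (S + 56):
  S = 105 + 56 = 161
  W = 269 + 4·161 = 913
  C = 49 − 5·161 + 2·913 = 1070
  K = 100 − 6·1070 = -6320
Policy C (W := 71):
  S = 105
  W = 71
  C = 49 − 5·105 + 2·71 = -334
  K = 100 − 6·(-334) = 2104
Comparing — Policy A: K=-5456, Policy B: K=-6320, Policy C: K=2104. Lowest is -6320 (Policy B).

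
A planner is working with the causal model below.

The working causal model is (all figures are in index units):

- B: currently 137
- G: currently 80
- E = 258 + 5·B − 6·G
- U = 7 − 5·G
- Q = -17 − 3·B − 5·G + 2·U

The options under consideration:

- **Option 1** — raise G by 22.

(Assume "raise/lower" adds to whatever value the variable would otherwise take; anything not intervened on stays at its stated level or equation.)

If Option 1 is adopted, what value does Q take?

-1944

Option 1 (G + 22):
  B = 137
  G = 80 + 22 = 102
  U = 7 − 5·102 = -503
  Q = -17 − 3·137 − 5·102 + 2·(-503) = -1944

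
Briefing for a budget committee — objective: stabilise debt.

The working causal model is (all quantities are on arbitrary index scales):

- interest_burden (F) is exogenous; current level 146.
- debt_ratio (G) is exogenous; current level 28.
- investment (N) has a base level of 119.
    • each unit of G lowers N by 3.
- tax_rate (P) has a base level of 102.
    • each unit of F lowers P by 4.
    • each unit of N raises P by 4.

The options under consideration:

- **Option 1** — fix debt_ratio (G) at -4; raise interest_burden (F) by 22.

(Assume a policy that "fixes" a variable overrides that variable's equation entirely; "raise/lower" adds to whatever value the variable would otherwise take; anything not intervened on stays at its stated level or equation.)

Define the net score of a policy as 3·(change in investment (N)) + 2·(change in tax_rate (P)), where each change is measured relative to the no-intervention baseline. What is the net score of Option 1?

Baseline:
  F = 146
  G = 28
  N = 119 − 3·28 = 35
  P = 102 − 4·146 + 4·35 = -342
Option 1 (G := -4, F + 22):
  F = 146 + 22 = 168
  G = -4
  N = 119 − 3·(-4) = 131
  P = 102 − 4·168 + 4·131 = -46
ΔN = 131 − 35 = 96; ΔP = -46 − (-342) = 296
Score = 3·96 + 2·296 = 880

880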